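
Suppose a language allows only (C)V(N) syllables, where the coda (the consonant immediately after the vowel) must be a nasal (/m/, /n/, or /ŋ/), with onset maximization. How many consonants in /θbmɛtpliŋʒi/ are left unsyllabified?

Syllabifying with onset maximization leaves /θ/, /b/, /t/, /p/ stranded (only a nasal (/m/, /n/, or /ŋ/) is licensed in coda position; onsets are limited to one consonant).

4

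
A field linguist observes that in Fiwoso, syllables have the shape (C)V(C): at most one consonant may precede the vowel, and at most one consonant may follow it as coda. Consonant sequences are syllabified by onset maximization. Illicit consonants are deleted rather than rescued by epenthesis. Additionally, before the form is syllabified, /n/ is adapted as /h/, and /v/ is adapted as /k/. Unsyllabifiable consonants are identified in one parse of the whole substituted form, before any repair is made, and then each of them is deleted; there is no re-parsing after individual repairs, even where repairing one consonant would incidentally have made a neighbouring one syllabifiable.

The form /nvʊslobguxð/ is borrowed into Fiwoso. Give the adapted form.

kʊslobgux

Substitution: /n/ → /h/, /v/ → /k/, giving /hkʊslobguxð/.
Under (C)V(C), the unsyllabifiable consonants are /h/, /ð/ (at most one coda consonant is licensed; onsets are limited to one consonant).
Deleting the stranded consonants removes /h/, /ð/.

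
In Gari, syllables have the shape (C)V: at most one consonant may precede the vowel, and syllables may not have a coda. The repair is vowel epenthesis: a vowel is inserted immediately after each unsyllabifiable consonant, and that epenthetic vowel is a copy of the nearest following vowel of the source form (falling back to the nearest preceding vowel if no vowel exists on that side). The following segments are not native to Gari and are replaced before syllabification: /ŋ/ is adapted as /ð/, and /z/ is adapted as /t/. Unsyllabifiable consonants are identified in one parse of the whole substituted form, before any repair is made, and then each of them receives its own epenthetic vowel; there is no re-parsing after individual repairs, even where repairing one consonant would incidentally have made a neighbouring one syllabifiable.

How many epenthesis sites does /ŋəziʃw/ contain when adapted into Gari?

After substitution the input is /ðətiʃw/.
The unsyllabifiable consonants are /ʃ/, /w/; each receives one epenthetic vowel.

2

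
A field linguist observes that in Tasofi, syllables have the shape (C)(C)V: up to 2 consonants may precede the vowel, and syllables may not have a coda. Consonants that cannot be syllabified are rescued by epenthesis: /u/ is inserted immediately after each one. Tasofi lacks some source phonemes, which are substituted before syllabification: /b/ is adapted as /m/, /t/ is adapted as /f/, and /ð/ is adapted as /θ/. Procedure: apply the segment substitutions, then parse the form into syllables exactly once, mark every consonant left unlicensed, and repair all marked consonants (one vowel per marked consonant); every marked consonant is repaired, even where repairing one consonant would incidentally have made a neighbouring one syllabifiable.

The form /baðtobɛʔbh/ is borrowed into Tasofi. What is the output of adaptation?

Substitution: /b/ → /m/, /ð/ → /θ/, /t/ → /f/, giving /maθfomɛʔmh/.
The consonants /ʔ/, /m/, /h/ cannot be parsed into a legal (C)(C)V syllable (no codas are permitted; onsets may contain at most 2 consonants).
Each unlicensed consonant becomes the onset of a new syllable: /ʔ/ → /ʔu/, /m/ → /mu/, /h/ → /hu/.

maθfomɛʔumuhu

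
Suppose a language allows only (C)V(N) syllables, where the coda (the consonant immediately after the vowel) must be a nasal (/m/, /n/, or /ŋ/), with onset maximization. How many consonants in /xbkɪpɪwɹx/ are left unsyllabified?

5

Under (C)V(N), the unsyllabifiable consonants are /x/, /b/, /w/, /ɹ/, /x/ (only a nasal (/m/, /n/, or /ŋ/) is licensed in coda position; onsets are limited to one consonant).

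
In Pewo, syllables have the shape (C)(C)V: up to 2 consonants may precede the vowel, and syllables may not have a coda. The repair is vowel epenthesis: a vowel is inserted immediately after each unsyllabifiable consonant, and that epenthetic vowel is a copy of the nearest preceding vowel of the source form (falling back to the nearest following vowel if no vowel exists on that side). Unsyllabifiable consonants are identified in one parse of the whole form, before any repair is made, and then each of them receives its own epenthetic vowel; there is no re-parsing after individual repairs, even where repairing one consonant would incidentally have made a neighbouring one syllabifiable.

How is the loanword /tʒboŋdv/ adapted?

toʒboŋodovo

Syllabifying with onset maximization leaves /t/, /ŋ/, /d/, /v/ stranded (no codas are permitted; onsets may contain at most 2 consonants).
Epenthesis after each stranded consonant: /t/ → /to/, /ŋ/ → /ŋo/, /d/ → /do/, /v/ → /vo/.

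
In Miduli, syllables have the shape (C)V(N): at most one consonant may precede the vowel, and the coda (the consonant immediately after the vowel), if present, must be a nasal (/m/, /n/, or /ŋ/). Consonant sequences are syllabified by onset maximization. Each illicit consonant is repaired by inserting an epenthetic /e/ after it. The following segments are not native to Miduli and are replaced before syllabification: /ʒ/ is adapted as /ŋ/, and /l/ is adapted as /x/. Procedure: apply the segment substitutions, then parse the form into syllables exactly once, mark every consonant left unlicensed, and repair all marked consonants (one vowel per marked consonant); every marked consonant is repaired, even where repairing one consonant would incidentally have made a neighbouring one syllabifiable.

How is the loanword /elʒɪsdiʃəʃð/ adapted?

Substitution: /l/ → /x/, /ʒ/ → /ŋ/, giving /exŋɪsdiʃəʃð/.
Syllabifying with onset maximization leaves /x/, /s/, /ʃ/, /ð/ stranded (only a nasal (/m/, /n/, or /ŋ/) is licensed in coda position; onsets are limited to one consonant).
Epenthesis after each stranded consonant: /x/ → /xe/, /s/ → /se/, /ʃ/ → /ʃe/, /ð/ → /ðe/.

exeŋɪsediʃəʃeðe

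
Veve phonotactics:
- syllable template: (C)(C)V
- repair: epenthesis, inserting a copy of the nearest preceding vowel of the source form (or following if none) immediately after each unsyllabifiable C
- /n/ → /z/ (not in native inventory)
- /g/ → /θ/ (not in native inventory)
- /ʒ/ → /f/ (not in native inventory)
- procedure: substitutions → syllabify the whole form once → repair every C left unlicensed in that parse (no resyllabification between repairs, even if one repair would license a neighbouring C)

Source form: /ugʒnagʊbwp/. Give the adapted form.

Substitution: /g/ → /θ/, /ʒ/ → /f/, /n/ → /z/, giving /uθfzaθʊbwp/.
Under (C)(C)V, the unsyllabifiable consonants are /θ/, /b/, /w/, /p/ (no codas are permitted; onsets may contain at most 2 consonants).
Each unlicensed consonant becomes the onset of a new syllable: /θ/ → /θu/, /b/ → /bʊ/, /w/ → /wʊ/, /p/ → /pʊ/.

uθufzaθʊbʊwʊpʊ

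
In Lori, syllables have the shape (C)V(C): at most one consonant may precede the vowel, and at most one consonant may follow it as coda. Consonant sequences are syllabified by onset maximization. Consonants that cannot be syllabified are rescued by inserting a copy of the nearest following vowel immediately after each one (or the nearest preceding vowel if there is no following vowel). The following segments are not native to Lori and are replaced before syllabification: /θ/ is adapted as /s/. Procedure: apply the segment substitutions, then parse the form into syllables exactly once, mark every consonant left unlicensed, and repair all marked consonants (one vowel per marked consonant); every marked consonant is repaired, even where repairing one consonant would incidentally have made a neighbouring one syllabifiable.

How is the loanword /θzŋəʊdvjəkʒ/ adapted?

səzəŋəʊdvəjəkʒə

Substitution: /θ/ → /s/, giving /szŋəʊdvjəkʒ/.
Syllabifying with onset maximization leaves /s/, /z/, /v/, /ʒ/ stranded (at most one coda consonant is licensed; onsets are limited to one consonant).
Epenthesis after each stranded consonant: /s/ → /sə/, /z/ → /zə/, /v/ → /və/, /ʒ/ → /ʒə/.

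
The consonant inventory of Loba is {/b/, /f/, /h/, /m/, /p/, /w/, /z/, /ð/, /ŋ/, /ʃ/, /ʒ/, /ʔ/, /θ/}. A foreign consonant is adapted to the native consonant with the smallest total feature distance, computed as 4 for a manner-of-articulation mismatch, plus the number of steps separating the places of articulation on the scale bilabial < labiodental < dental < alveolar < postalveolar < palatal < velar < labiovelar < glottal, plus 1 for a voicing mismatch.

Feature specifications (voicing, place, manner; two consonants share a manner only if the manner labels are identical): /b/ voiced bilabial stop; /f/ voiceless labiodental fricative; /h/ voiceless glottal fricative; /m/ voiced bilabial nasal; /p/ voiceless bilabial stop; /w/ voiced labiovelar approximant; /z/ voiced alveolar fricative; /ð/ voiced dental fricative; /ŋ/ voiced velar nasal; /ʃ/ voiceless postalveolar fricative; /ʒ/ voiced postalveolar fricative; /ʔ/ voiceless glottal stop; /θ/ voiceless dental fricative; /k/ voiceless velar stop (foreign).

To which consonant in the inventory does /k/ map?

ʔ

/ʔ/ is closest: same manner (stop), place distance 2 (velar→glottal), same voicing; total 2. Next closest is /ŋ/ at distance 5.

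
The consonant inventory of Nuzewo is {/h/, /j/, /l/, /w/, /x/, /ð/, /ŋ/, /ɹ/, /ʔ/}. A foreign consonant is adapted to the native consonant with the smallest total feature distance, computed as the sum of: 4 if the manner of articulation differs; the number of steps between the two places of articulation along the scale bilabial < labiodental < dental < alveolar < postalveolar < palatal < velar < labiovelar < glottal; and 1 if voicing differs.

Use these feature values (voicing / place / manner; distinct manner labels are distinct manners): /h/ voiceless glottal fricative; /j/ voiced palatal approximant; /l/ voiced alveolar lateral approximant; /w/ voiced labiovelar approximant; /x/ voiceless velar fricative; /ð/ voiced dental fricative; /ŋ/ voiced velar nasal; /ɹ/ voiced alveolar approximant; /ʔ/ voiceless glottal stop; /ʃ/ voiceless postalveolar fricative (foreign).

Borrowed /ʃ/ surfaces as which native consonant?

x

/x/ is closest: same manner (fricative), place distance 2 (postalveolar→velar), same voicing; total 2. Next closest is /ð/ at distance 3.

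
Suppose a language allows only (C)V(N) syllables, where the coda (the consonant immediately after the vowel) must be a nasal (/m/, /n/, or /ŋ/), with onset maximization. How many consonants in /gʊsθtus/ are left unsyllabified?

3

Syllabifying with onset maximization leaves /s/, /θ/, /s/ stranded (only a nasal (/m/, /n/, or /ŋ/) is licensed in coda position; onsets are limited to one consonant).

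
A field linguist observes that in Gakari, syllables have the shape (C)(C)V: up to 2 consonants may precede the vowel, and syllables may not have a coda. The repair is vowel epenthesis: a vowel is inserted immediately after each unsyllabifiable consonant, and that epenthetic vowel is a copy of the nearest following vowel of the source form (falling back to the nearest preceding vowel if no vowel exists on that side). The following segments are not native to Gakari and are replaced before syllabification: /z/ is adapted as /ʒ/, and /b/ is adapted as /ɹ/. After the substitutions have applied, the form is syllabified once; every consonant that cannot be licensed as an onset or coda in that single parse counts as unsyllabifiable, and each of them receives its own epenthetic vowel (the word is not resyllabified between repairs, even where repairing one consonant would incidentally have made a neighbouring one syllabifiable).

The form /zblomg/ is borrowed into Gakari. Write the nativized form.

Substitution: /z/ → /ʒ/, /b/ → /ɹ/, giving /ʒɹlomg/.
Syllabifying with onset maximization leaves /ʒ/, /m/, /g/ stranded (no codas are permitted; onsets may contain at most 2 consonants).
Each unlicensed consonant becomes the onset of a new syllable: /ʒ/ → /ʒo/, /m/ → /mo/, /g/ → /go/.

ʒoɹlomogo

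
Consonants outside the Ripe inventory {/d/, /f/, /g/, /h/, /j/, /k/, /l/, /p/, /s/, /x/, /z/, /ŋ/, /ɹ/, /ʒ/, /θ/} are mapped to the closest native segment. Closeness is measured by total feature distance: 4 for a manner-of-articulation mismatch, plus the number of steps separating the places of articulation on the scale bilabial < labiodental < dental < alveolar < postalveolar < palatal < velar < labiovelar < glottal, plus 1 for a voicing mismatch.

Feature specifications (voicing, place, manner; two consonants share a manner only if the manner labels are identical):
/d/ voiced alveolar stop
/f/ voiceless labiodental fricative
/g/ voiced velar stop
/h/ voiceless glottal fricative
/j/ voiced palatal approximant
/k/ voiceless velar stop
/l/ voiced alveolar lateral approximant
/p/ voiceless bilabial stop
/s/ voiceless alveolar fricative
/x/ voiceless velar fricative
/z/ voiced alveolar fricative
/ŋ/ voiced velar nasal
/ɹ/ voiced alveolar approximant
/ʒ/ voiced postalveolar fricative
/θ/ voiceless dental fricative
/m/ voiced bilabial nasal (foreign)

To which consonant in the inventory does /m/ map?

/p/ is closest: manner differs (nasal→stop, +4), place distance 0 (bilabial→bilabial), voicing differs (+1); total 5. Next closest is /f/ at distance 6.

p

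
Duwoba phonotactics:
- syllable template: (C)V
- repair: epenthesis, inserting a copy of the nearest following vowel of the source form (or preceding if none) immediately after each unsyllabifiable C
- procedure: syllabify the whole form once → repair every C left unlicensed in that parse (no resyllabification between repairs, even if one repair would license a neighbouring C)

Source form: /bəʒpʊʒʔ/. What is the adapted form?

The consonants /ʒ/, /ʒ/, /ʔ/ cannot be parsed into a legal (C)V syllable (no codas are permitted; onsets are limited to one consonant).
Epenthesis after each stranded consonant: /ʒ/ → /ʒʊ/, /ʒ/ → /ʒʊ/, /ʔ/ → /ʔʊ/.

bəʒʊpʊʒʊʔʊ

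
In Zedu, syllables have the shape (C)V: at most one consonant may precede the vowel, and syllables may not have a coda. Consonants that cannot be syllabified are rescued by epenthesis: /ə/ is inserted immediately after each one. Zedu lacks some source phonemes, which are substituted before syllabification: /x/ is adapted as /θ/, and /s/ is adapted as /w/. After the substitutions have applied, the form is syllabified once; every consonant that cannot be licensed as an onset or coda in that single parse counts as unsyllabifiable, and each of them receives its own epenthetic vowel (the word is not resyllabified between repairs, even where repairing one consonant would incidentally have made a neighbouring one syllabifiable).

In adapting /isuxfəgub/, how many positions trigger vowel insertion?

After substitution the input is /iwuθfəgub/.
The unsyllabifiable consonants are /θ/, /b/; each receives one epenthetic vowel.

2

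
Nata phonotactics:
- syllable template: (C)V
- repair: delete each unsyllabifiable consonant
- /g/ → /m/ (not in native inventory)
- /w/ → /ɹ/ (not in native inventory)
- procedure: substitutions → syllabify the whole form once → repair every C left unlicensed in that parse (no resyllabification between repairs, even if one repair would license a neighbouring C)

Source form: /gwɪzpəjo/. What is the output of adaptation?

ɹɪpəjo

Substitution: /g/ → /m/, /w/ → /ɹ/, giving /mɹɪzpəjo/.
Under (C)V, the unsyllabifiable consonants are /m/, /z/ (no codas are permitted; onsets are limited to one consonant).
Each unlicensed consonant is deleted: /m/, /z/.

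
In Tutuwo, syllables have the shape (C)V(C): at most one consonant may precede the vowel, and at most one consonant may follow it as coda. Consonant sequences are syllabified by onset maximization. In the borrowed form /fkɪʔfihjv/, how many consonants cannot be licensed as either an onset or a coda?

The consonants /f/, /j/, /v/ cannot be parsed into a legal (C)V(C) syllable (at most one coda consonant is licensed; onsets are limited to one consonant).

3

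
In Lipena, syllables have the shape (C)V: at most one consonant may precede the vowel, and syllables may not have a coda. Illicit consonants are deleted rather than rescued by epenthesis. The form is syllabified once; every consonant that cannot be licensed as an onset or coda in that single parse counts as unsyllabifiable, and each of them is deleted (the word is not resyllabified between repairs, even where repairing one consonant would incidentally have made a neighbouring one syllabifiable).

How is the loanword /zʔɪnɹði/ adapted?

ʔɪði

Under (C)V, the unsyllabifiable consonants are /z/, /n/, /ɹ/ (no codas are permitted; onsets are limited to one consonant).
Deletion applies to /z/, /n/, /ɹ/.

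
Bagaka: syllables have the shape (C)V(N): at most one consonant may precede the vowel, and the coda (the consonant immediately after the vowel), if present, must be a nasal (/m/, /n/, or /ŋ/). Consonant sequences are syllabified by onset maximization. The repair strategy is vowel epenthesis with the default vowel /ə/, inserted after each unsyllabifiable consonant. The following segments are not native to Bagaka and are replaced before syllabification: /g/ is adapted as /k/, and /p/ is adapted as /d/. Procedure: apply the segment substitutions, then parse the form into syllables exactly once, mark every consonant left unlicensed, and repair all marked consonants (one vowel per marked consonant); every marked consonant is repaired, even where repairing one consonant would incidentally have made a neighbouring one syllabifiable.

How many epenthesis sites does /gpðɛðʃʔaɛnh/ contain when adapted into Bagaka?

After substitution the input is /kdðɛðʃʔaɛnh/.
The unsyllabifiable consonants are /k/, /d/, /ð/, /ʃ/, /h/; each receives one epenthetic vowel.

5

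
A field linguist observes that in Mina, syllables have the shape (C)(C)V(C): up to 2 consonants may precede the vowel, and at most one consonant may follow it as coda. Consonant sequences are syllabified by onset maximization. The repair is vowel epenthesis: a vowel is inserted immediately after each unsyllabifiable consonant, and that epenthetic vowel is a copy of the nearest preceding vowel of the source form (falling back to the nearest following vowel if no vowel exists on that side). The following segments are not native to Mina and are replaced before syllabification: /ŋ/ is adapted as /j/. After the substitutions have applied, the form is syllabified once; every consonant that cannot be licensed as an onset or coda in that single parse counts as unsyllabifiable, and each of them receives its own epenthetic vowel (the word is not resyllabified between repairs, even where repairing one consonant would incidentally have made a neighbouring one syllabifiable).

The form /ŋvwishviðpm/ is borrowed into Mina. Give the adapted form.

Substitution: /ŋ/ → /j/, giving /jvwishviðpm/.
Under (C)(C)V(C), the unsyllabifiable consonants are /j/, /p/, /m/ (at most one coda consonant is licensed; onsets may contain at most 2 consonants).
Inserting the epenthetic vowel yields /j/ → /ji/, /p/ → /pi/, /m/ → /mi/.

jivwishviðpimi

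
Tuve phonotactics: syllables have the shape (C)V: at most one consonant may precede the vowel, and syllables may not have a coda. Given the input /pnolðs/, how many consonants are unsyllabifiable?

Syllabifying with onset maximization leaves /p/, /l/, /ð/, /s/ stranded (no codas are permitted; onsets are limited to one consonant).

4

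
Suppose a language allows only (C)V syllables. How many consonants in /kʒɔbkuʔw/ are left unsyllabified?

4

Under (C)V, the unsyllabifiable consonants are /k/, /b/, /ʔ/, /w/ (no codas are permitted; onsets are limited to one consonant).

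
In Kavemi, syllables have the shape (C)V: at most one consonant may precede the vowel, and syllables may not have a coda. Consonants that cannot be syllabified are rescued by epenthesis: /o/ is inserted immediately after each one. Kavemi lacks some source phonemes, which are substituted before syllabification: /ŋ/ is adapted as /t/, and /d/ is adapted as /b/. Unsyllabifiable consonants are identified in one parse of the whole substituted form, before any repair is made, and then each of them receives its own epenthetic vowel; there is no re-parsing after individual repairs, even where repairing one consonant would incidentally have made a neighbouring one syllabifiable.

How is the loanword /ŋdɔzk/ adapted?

Substitution: /ŋ/ → /t/, /d/ → /b/, giving /tbɔzk/.
The consonants /t/, /z/, /k/ cannot be parsed into a legal (C)V syllable (no codas are permitted; onsets are limited to one consonant).
Epenthesis after each stranded consonant: /t/ → /to/, /z/ → /zo/, /k/ → /ko/.

tobɔzoko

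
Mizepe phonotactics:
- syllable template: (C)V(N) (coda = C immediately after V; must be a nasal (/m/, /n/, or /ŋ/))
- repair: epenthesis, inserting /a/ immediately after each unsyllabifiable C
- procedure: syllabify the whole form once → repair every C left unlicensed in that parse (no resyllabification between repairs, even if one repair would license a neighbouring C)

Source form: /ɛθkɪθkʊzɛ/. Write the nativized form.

ɛθakɪθakʊzɛ

Under (C)V(N), the unsyllabifiable consonants are /θ/, /θ/ (only a nasal (/m/, /n/, or /ŋ/) is licensed in coda position; onsets are limited to one consonant).
Inserting the epenthetic vowel yields /θ/ → /θa/, /θ/ → /θa/.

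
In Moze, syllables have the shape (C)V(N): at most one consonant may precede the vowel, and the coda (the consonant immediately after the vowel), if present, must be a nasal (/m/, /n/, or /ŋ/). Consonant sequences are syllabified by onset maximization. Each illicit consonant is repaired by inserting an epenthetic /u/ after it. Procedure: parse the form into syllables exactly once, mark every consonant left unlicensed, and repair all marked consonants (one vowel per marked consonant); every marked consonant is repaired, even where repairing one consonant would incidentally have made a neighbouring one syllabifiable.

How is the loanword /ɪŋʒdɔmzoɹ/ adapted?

ɪŋʒudɔmzoɹu

Syllabifying with onset maximization leaves /ʒ/, /ɹ/ stranded (only a nasal (/m/, /n/, or /ŋ/) is licensed in coda position; onsets are limited to one consonant).
Each unlicensed consonant becomes the onset of a new syllable: /ʒ/ → /ʒu/, /ɹ/ → /ɹu/.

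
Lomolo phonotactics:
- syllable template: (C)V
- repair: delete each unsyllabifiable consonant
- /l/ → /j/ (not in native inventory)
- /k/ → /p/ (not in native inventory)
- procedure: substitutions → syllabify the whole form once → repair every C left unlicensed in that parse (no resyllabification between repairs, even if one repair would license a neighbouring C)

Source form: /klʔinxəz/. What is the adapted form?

Substitution: /k/ → /p/, /l/ → /j/, giving /pjʔinxəz/.
Under (C)V, the unsyllabifiable consonants are /p/, /j/, /n/, /z/ (no codas are permitted; onsets are limited to one consonant).
Deletion applies to /p/, /j/, /n/, /z/.

ʔixə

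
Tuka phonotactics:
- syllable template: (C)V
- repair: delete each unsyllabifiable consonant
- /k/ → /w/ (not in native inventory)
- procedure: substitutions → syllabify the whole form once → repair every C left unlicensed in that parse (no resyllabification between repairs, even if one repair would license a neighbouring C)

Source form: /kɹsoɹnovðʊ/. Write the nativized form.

Substitution: /k/ → /w/, giving /wɹsoɹnovðʊ/.
The consonants /w/, /ɹ/, /ɹ/, /v/ cannot be parsed into a legal (C)V syllable (no codas are permitted; onsets are limited to one consonant).
Deleting the stranded consonants removes /w/, /ɹ/, /ɹ/, /v/.

sonoðʊ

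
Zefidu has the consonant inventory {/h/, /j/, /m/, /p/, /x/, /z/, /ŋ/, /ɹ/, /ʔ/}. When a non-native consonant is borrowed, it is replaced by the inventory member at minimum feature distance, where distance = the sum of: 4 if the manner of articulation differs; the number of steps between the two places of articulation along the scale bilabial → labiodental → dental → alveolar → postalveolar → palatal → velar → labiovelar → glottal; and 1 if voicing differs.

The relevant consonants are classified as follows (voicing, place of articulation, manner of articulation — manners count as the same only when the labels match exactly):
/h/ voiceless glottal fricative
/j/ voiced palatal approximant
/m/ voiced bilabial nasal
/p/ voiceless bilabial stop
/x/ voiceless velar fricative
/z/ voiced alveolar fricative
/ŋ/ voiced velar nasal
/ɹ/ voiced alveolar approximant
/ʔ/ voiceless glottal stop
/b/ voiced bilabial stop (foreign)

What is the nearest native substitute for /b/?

p

/p/ is closest: same manner (stop), place distance 0 (bilabial→bilabial), voicing differs (+1); total 1. Next closest is /m/ at distance 4.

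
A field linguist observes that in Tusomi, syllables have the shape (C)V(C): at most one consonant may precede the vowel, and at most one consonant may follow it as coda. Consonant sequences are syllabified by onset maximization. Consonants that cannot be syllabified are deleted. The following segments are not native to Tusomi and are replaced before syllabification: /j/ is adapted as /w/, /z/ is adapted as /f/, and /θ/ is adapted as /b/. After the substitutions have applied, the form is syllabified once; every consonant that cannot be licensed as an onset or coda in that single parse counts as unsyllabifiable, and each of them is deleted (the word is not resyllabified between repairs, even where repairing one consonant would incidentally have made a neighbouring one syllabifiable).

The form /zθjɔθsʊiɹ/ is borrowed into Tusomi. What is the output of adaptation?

wɔbsʊiɹ

Substitution: /z/ → /f/, /θ/ → /b/, /j/ → /w/, giving /fbwɔbsʊiɹ/.
Under (C)V(C), the unsyllabifiable consonants are /f/, /b/ (at most one coda consonant is licensed; onsets are limited to one consonant).
Each unlicensed consonant is deleted: /f/, /b/.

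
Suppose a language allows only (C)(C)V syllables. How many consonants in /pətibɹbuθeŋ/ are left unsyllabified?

Syllabifying with onset maximization leaves /b/, /ŋ/ stranded (no codas are permitted; onsets may contain at most 2 consonants).

2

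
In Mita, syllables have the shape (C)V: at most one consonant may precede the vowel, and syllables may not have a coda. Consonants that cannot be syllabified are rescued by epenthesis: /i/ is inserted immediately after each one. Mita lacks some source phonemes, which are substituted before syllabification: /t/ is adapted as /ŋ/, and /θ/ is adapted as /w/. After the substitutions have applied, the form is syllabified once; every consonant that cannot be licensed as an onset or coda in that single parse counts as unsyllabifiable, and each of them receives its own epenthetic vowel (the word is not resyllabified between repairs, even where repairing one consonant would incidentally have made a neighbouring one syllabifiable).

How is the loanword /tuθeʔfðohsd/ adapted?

Substitution: /t/ → /ŋ/, /θ/ → /w/, giving /ŋuweʔfðohsd/.
The consonants /ʔ/, /f/, /h/, /s/, /d/ cannot be parsed into a legal (C)V syllable (no codas are permitted; onsets are limited to one consonant).
Each unlicensed consonant becomes the onset of a new syllable: /ʔ/ → /ʔi/, /f/ → /fi/, /h/ → /hi/, /s/ → /si/, /d/ → /di/.

ŋuweʔifiðohisidi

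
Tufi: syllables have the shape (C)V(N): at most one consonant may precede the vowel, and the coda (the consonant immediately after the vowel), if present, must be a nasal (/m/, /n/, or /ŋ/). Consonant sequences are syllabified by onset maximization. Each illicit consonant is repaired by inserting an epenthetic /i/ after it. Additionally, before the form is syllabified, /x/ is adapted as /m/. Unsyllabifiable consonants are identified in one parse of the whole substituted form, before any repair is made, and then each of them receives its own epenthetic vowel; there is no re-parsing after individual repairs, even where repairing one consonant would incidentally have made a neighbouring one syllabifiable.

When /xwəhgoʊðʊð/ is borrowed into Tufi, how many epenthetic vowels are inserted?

After substitution the input is /mwəhgoʊðʊð/.
The unsyllabifiable consonants are /m/, /h/, /ð/; each receives one epenthetic vowel.

3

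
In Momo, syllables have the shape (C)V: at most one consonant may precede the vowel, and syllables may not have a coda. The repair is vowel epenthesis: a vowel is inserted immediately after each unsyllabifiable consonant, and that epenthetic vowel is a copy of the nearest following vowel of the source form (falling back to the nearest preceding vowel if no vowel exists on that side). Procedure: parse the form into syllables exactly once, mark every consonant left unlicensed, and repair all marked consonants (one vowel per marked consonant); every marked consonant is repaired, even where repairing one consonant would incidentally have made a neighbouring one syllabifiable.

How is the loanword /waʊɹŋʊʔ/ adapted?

waʊɹʊŋʊʔʊ

The consonants /ɹ/, /ʔ/ cannot be parsed into a legal (C)V syllable (no codas are permitted; onsets are limited to one consonant).
Epenthesis after each stranded consonant: /ɹ/ → /ɹʊ/, /ʔ/ → /ʔʊ/.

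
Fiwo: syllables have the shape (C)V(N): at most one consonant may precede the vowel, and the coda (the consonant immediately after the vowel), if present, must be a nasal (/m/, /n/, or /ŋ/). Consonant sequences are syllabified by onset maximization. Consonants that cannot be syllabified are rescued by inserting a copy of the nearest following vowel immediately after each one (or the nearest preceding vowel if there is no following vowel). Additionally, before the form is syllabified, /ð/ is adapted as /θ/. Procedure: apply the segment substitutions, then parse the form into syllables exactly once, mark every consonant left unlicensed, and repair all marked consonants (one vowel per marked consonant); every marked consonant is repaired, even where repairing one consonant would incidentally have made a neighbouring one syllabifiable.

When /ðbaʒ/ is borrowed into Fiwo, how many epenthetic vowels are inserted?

After substitution the input is /θbaʒ/.
The unsyllabifiable consonants are /θ/, /ʒ/; each receives one epenthetic vowel.

2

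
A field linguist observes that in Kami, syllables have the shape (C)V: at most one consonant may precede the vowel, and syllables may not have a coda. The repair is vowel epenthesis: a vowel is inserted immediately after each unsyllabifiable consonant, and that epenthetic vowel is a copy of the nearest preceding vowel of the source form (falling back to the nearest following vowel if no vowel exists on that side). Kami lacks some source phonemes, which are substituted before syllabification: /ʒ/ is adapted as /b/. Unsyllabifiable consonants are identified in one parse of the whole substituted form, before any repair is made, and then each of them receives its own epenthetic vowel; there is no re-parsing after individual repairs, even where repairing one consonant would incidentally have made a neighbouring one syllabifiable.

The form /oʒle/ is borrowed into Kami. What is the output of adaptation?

Substitution: /ʒ/ → /b/, giving /oble/.
The consonants /b/ cannot be parsed into a legal (C)V syllable (no codas are permitted; onsets are limited to one consonant).
Epenthesis after each stranded consonant: /b/ → /bo/.

obole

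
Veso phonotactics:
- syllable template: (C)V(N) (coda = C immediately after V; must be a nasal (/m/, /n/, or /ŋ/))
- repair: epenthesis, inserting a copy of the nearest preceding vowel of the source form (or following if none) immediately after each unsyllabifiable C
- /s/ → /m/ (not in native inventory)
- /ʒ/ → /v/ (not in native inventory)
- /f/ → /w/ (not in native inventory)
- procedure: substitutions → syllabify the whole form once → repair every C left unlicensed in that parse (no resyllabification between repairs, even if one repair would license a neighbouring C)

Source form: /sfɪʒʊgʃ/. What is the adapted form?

mɪwɪvʊgʊʃʊ

Substitution: /s/ → /m/, /f/ → /w/, /ʒ/ → /v/, giving /mwɪvʊgʃ/.
Syllabifying with onset maximization leaves /m/, /g/, /ʃ/ stranded (only a nasal (/m/, /n/, or /ŋ/) is licensed in coda position; onsets are limited to one consonant).
Inserting the epenthetic vowel yields /m/ → /mɪ/, /g/ → /gʊ/, /ʃ/ → /ʃʊ/.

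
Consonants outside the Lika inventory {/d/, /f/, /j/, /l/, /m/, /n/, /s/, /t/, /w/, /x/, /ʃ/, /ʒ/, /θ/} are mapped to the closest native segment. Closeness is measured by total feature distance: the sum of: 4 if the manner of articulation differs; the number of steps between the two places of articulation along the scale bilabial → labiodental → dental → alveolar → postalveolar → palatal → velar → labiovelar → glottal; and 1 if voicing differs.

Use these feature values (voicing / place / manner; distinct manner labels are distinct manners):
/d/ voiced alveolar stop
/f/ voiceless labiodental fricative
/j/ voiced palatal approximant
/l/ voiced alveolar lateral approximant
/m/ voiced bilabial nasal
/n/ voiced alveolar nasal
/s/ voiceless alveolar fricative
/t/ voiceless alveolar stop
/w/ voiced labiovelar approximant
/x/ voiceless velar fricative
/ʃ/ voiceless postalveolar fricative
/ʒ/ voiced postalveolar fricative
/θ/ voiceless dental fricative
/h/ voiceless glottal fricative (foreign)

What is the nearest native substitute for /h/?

/x/ is closest: same manner (fricative), place distance 2 (glottal→velar), same voicing; total 2. Next closest is /ʃ/ at distance 4.

x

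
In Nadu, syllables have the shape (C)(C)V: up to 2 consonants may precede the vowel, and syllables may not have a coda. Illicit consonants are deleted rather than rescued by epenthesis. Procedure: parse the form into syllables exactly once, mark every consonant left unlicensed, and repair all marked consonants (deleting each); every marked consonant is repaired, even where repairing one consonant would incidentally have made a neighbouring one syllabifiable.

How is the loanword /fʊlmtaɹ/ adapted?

fʊmta

Under (C)(C)V, the unsyllabifiable consonants are /l/, /ɹ/ (no codas are permitted; onsets may contain at most 2 consonants).
Each unlicensed consonant is deleted: /l/, /ɹ/.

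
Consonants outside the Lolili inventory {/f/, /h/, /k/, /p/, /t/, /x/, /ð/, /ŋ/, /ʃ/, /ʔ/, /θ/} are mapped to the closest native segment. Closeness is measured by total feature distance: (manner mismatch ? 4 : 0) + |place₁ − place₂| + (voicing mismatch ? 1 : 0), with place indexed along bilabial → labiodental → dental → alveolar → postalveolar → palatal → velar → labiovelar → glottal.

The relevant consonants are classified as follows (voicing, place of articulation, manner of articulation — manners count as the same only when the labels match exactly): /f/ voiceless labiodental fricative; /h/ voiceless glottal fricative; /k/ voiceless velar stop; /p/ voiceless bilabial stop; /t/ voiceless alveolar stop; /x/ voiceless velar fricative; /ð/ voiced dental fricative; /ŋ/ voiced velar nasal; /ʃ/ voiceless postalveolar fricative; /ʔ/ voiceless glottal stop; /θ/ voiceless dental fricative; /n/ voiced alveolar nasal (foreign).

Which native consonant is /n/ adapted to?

ŋ

/ŋ/ is closest: same manner (nasal), place distance 3 (alveolar→velar), same voicing; total 3. Next closest is /t/ at distance 5.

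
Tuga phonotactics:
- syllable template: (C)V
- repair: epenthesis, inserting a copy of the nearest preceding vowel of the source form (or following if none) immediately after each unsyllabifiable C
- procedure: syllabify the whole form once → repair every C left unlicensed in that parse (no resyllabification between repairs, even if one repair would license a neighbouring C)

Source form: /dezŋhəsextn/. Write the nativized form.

Syllabifying with onset maximization leaves /z/, /ŋ/, /x/, /t/, /n/ stranded (no codas are permitted; onsets are limited to one consonant).
Epenthesis after each stranded consonant: /z/ → /ze/, /ŋ/ → /ŋe/, /x/ → /xe/, /t/ → /te/, /n/ → /ne/.

dezeŋehəsexetene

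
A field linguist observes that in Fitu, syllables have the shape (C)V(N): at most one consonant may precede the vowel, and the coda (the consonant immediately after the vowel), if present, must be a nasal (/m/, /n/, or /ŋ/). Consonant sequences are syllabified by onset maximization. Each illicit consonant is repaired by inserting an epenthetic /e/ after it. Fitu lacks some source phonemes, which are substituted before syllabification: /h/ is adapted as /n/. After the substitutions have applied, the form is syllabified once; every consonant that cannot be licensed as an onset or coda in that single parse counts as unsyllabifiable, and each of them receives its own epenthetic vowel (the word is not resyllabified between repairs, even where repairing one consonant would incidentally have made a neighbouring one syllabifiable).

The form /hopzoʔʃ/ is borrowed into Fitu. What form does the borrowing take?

Substitution: /h/ → /n/, giving /nopzoʔʃ/.
The consonants /p/, /ʔ/, /ʃ/ cannot be parsed into a legal (C)V(N) syllable (only a nasal (/m/, /n/, or /ŋ/) is licensed in coda position; onsets are limited to one consonant).
Each unlicensed consonant becomes the onset of a new syllable: /p/ → /pe/, /ʔ/ → /ʔe/, /ʃ/ → /ʃe/.

nopezoʔeʃe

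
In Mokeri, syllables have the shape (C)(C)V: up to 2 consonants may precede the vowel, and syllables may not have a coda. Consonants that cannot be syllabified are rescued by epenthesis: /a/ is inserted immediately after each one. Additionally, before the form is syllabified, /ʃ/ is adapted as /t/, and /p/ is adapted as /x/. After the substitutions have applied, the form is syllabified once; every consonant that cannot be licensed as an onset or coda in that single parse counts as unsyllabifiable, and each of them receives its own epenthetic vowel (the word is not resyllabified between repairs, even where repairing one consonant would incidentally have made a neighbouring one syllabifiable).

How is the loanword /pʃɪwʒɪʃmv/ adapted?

Substitution: /p/ → /x/, /ʃ/ → /t/, giving /xtɪwʒɪtmv/.
Under (C)(C)V, the unsyllabifiable consonants are /t/, /m/, /v/ (no codas are permitted; onsets may contain at most 2 consonants).
Epenthesis after each stranded consonant: /t/ → /ta/, /m/ → /ma/, /v/ → /va/.

xtɪwʒɪtamava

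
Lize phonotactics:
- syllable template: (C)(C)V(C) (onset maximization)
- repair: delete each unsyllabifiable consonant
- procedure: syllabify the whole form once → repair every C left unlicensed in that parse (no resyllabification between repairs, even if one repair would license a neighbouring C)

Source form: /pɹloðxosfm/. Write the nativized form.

The consonants /p/, /f/, /m/ cannot be parsed into a legal (C)(C)V(C) syllable (at most one coda consonant is licensed; onsets may contain at most 2 consonants).
Deletion applies to /p/, /f/, /m/.

ɹloðxos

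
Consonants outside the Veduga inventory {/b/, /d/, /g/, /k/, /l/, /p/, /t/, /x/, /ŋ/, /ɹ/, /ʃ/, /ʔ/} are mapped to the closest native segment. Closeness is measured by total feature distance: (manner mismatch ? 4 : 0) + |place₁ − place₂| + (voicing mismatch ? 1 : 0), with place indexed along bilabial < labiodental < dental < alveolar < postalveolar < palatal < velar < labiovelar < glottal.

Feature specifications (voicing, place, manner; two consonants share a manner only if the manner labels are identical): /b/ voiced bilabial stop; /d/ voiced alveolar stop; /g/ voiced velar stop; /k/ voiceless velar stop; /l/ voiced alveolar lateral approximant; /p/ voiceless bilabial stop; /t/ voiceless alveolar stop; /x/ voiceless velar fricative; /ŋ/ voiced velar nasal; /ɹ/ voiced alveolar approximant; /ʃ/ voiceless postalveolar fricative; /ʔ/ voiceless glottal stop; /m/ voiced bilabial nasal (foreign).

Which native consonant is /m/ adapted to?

/b/ is closest: manner differs (nasal→stop, +4), place distance 0 (bilabial→bilabial), same voicing; total 4. Next closest is /p/ at distance 5.

b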